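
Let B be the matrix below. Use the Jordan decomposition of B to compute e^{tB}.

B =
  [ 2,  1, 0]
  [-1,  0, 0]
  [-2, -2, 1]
e^{tB} =
  [t*exp(t) + exp(t), t*exp(t), 0]
  [-t*exp(t), -t*exp(t) + exp(t), 0]
  [-2*t*exp(t), -2*t*exp(t), exp(t)]

Strategy: write B = P · J · P⁻¹ where J is a Jordan canonical form, so e^{tB} = P · e^{tJ} · P⁻¹, and e^{tJ} can be computed block-by-block.

B has Jordan form
J =
  [1, 1, 0]
  [0, 1, 0]
  [0, 0, 1]
(up to reordering of blocks).

Per-block formulas:
  For a 2×2 Jordan block J_2(1): exp(t · J_2(1)) = e^(1t)·(I + t·N), where N is the 2×2 nilpotent shift.
  For a 1×1 block at λ = 1: exp(t · [1]) = [e^(1t)].

After assembling e^{tJ} and conjugating by P, we get:

e^{tB} =
  [t*exp(t) + exp(t), t*exp(t), 0]
  [-t*exp(t), -t*exp(t) + exp(t), 0]
  [-2*t*exp(t), -2*t*exp(t), exp(t)]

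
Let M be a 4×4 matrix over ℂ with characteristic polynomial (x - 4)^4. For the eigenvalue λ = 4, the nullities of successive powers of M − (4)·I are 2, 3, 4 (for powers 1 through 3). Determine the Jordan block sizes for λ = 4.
Block sizes for λ = 4: [3, 1]

From the dimensions of kernels of powers, the number of Jordan blocks of size at least j is d_j − d_{j−1} where d_j = dim ker(N^j) (with d_0 = 0). Computing the differences gives [2, 1, 1].
The number of blocks of size exactly k is (#blocks of size ≥ k) − (#blocks of size ≥ k + 1), so the partition is: 1 block(s) of size 1, 1 block(s) of size 3.
In nonincreasing order the block sizes are [3, 1].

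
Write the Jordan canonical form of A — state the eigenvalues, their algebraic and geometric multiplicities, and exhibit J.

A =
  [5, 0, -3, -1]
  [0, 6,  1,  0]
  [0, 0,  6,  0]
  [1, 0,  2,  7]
J_3(6) ⊕ J_1(6)

The characteristic polynomial is
  det(x·I − A) = x^4 - 24*x^3 + 216*x^2 - 864*x + 1296 = (x - 6)^4

Eigenvalues and multiplicities (the geometric multiplicity of λ is n − rank(A − λI), which equals the number of Jordan blocks for λ):
  λ = 6: algebraic multiplicity = 4, geometric multiplicity = 2

Determining the block sizes for each eigenvalue:
  λ = 6: with am = 4 and gm = 2, the partition is not yet determined (e.g. several partitions of 4 into 2 parts exist). Let N = A − (6)·I. Computing rank(N^1) = 2, rank(N^2) = 1, rank(N^3) = 0; the number of blocks of size ≥ j is rank(N^{j−1}) − rank(N^j), giving [2, 1, 1]. So we have 1 block(s) of size 3, 1 block(s) of size 1 → block sizes [3, 1]

Assembling the blocks gives a Jordan form
J =
  [6, 1, 0, 0]
  [0, 6, 1, 0]
  [0, 0, 6, 0]
  [0, 0, 0, 6]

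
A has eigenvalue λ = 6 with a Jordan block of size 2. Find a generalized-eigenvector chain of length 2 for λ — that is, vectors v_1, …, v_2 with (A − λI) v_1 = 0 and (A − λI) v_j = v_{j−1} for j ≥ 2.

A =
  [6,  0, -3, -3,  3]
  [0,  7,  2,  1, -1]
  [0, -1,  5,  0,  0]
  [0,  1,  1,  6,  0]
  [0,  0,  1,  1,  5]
A Jordan chain for λ = 6 of length 2:
v_1 = (0, 1, -1, 1, 0)ᵀ
v_2 = (0, 1, 0, 0, 0)ᵀ

Let N = A − (6)·I. We want v_2 with N^2 v_2 = 0 but N^1 v_2 ≠ 0; then v_{j-1} := N · v_j for j = 2, …, 2.

Pick v_2 = (0, 1, 0, 0, 0)ᵀ.
Then v_1 = N · v_2 = (0, 1, -1, 1, 0)ᵀ.

Sanity check: (A − (6)·I) v_1 = (0, 0, 0, 0, 0)ᵀ = 0. ✓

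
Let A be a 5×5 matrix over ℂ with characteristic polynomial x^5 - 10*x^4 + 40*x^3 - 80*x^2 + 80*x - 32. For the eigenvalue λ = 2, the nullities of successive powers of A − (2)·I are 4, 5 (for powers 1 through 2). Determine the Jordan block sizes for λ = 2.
Block sizes for λ = 2: [2, 1, 1, 1]

From the dimensions of kernels of powers, the number of Jordan blocks of size at least j is d_j − d_{j−1} where d_j = dim ker(N^j) (with d_0 = 0). Computing the differences gives [4, 1].
The number of blocks of size exactly k is (#blocks of size ≥ k) − (#blocks of size ≥ k + 1), so the partition is: 3 block(s) of size 1, 1 block(s) of size 2.
In nonincreasing order the block sizes are [2, 1, 1, 1].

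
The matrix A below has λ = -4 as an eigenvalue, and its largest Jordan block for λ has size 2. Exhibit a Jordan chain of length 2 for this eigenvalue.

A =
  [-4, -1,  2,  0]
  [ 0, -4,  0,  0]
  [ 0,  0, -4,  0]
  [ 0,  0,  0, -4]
A Jordan chain for λ = -4 of length 2:
v_1 = (-1, 0, 0, 0)ᵀ
v_2 = (0, 1, 0, 0)ᵀ

Let N = A − (-4)·I. We want v_2 with N^2 v_2 = 0 but N^1 v_2 ≠ 0; then v_{j-1} := N · v_j for j = 2, …, 2.

Pick v_2 = (0, 1, 0, 0)ᵀ.
Then v_1 = N · v_2 = (-1, 0, 0, 0)ᵀ.

Sanity check: (A − (-4)·I) v_1 = (0, 0, 0, 0)ᵀ = 0. ✓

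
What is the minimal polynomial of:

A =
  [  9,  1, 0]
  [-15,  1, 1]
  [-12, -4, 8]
x^3 - 18*x^2 + 108*x - 216

The characteristic polynomial is χ_A(x) = (x - 6)^3, so the eigenvalues are known. The minimal polynomial is
  m_A(x) = Π_λ (x − λ)^{k_λ}
where k_λ is the size of the *largest* Jordan block for λ (equivalently, the smallest k with (A − λI)^k v = 0 for every generalised eigenvector v of λ).

  λ = 6: largest Jordan block has size 3, contributing (x − 6)^3

So m_A(x) = (x - 6)^3 = x^3 - 18*x^2 + 108*x - 216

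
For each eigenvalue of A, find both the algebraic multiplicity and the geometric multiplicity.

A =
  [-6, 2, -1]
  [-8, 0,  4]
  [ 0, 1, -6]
λ = -4: alg = 3, geom = 1

Step 1 — factor the characteristic polynomial to read off the algebraic multiplicities:
  χ_A(x) = (x + 4)^3

Step 2 — compute geometric multiplicities via the rank-nullity identity g(λ) = n − rank(A − λI):
  rank(A − (-4)·I) = 2, so dim ker(A − (-4)·I) = n − 2 = 1

Summary:
  λ = -4: algebraic multiplicity = 3, geometric multiplicity = 1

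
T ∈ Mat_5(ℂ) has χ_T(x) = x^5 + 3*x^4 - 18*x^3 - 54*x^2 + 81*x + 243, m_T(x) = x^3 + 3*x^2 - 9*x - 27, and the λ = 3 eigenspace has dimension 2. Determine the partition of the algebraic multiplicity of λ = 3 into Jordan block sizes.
Block sizes for λ = 3: [1, 1]

Step 1 — from the characteristic polynomial, algebraic multiplicity of λ = 3 is 2. From dim ker(T − (3)·I) = 2, there are exactly 2 Jordan blocks for λ = 3.
Step 2 — from the minimal polynomial, the factor (x − 3) tells us the largest block for λ = 3 has size 1.
Step 3 — with total size 2, 2 blocks, and largest block 1, the block sizes (in nonincreasing order) are [1, 1].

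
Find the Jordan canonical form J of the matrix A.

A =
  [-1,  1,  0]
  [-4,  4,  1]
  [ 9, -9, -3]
J_3(0)

The characteristic polynomial is
  det(x·I − A) = x^3

Eigenvalues and multiplicities (the geometric multiplicity of λ is n − rank(A − λI), which equals the number of Jordan blocks for λ):
  λ = 0: algebraic multiplicity = 3, geometric multiplicity = 1

Determining the block sizes for each eigenvalue:
  λ = 0: one block (gm = 1), so the single block has size am = 3 → block sizes [3]

Assembling the blocks gives a Jordan form
J =
  [0, 1, 0]
  [0, 0, 1]
  [0, 0, 0]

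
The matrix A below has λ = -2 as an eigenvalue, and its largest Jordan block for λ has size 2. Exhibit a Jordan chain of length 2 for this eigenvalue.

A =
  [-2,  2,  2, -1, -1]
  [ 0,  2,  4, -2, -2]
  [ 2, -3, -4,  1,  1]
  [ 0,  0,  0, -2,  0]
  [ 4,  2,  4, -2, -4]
A Jordan chain for λ = -2 of length 2:
v_1 = (0, 0, 2, 0, 4)ᵀ
v_2 = (1, 0, 0, 0, 0)ᵀ

Let N = A − (-2)·I. We want v_2 with N^2 v_2 = 0 but N^1 v_2 ≠ 0; then v_{j-1} := N · v_j for j = 2, …, 2.

Pick v_2 = (1, 0, 0, 0, 0)ᵀ.
Then v_1 = N · v_2 = (0, 0, 2, 0, 4)ᵀ.

Sanity check: (A − (-2)·I) v_1 = (0, 0, 0, 0, 0)ᵀ = 0. ✓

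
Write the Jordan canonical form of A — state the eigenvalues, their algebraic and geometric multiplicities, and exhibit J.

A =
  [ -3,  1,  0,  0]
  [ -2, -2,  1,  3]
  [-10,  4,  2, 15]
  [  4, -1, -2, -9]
J_3(-3) ⊕ J_1(-3)

The characteristic polynomial is
  det(x·I − A) = x^4 + 12*x^3 + 54*x^2 + 108*x + 81 = (x + 3)^4

Eigenvalues and multiplicities (the geometric multiplicity of λ is n − rank(A − λI), which equals the number of Jordan blocks for λ):
  λ = -3: algebraic multiplicity = 4, geometric multiplicity = 2

Determining the block sizes for each eigenvalue:
  λ = -3: with am = 4 and gm = 2, the partition is not yet determined (e.g. several partitions of 4 into 2 parts exist). Let N = A − (-3)·I. Computing rank(N^1) = 2, rank(N^2) = 1, rank(N^3) = 0; the number of blocks of size ≥ j is rank(N^{j−1}) − rank(N^j), giving [2, 1, 1]. So we have 1 block(s) of size 3, 1 block(s) of size 1 → block sizes [3, 1]

Assembling the blocks gives a Jordan form
J =
  [-3,  1,  0,  0]
  [ 0, -3,  1,  0]
  [ 0,  0, -3,  0]
  [ 0,  0,  0, -3]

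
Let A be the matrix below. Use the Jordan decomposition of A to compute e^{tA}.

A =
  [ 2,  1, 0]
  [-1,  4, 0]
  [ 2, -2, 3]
e^{tA} =
  [-t*exp(3*t) + exp(3*t), t*exp(3*t), 0]
  [-t*exp(3*t), t*exp(3*t) + exp(3*t), 0]
  [2*t*exp(3*t), -2*t*exp(3*t), exp(3*t)]

Strategy: write A = P · J · P⁻¹ where J is a Jordan canonical form, so e^{tA} = P · e^{tJ} · P⁻¹, and e^{tJ} can be computed block-by-block.

A has Jordan form
J =
  [3, 1, 0]
  [0, 3, 0]
  [0, 0, 3]
(up to reordering of blocks).

Per-block formulas:
  For a 2×2 Jordan block J_2(3): exp(t · J_2(3)) = e^(3t)·(I + t·N), where N is the 2×2 nilpotent shift.
  For a 1×1 block at λ = 3: exp(t · [3]) = [e^(3t)].

After assembling e^{tJ} and conjugating by P, we get:

e^{tA} =
  [-t*exp(3*t) + exp(3*t), t*exp(3*t), 0]
  [-t*exp(3*t), t*exp(3*t) + exp(3*t), 0]
  [2*t*exp(3*t), -2*t*exp(3*t), exp(3*t)]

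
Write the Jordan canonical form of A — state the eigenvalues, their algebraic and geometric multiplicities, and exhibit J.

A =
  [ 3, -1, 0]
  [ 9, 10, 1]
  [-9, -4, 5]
J_3(6)

The characteristic polynomial is
  det(x·I − A) = x^3 - 18*x^2 + 108*x - 216 = (x - 6)^3

Eigenvalues and multiplicities (the geometric multiplicity of λ is n − rank(A − λI), which equals the number of Jordan blocks for λ):
  λ = 6: algebraic multiplicity = 3, geometric multiplicity = 1

Determining the block sizes for each eigenvalue:
  λ = 6: one block (gm = 1), so the single block has size am = 3 → block sizes [3]

Assembling the blocks gives a Jordan form
J =
  [6, 1, 0]
  [0, 6, 1]
  [0, 0, 6]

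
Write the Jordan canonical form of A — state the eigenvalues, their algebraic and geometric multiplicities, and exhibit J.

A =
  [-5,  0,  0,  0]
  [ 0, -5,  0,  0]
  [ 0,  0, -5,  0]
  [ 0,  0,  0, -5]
J_1(-5) ⊕ J_1(-5) ⊕ J_1(-5) ⊕ J_1(-5)

The characteristic polynomial is
  det(x·I − A) = x^4 + 20*x^3 + 150*x^2 + 500*x + 625 = (x + 5)^4

Eigenvalues and multiplicities (the geometric multiplicity of λ is n − rank(A − λI), which equals the number of Jordan blocks for λ):
  λ = -5: algebraic multiplicity = 4, geometric multiplicity = 4

Determining the block sizes for each eigenvalue:
  λ = -5: gm = am = 4, so every block has size 1 → block sizes [1, 1, 1, 1]

Assembling the blocks gives a Jordan form
J =
  [-5,  0,  0,  0]
  [ 0, -5,  0,  0]
  [ 0,  0, -5,  0]
  [ 0,  0,  0, -5]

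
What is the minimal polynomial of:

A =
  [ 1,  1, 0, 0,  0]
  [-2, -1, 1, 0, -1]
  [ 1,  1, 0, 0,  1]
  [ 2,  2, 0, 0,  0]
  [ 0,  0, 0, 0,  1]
x^4 - x^3

The characteristic polynomial is χ_A(x) = x^4*(x - 1), so the eigenvalues are known. The minimal polynomial is
  m_A(x) = Π_λ (x − λ)^{k_λ}
where k_λ is the size of the *largest* Jordan block for λ (equivalently, the smallest k with (A − λI)^k v = 0 for every generalised eigenvector v of λ).

  λ = 0: largest Jordan block has size 3, contributing (x − 0)^3
  λ = 1: largest Jordan block has size 1, contributing (x − 1)

So m_A(x) = x^3*(x - 1) = x^4 - x^3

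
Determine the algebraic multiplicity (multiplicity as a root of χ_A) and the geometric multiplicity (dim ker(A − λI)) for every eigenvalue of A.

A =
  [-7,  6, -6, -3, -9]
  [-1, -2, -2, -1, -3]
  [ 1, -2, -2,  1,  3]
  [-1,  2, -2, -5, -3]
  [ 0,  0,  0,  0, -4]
λ = -4: alg = 5, geom = 4

Step 1 — factor the characteristic polynomial to read off the algebraic multiplicities:
  χ_A(x) = (x + 4)^5

Step 2 — compute geometric multiplicities via the rank-nullity identity g(λ) = n − rank(A − λI):
  rank(A − (-4)·I) = 1, so dim ker(A − (-4)·I) = n − 1 = 4

Summary:
  λ = -4: algebraic multiplicity = 5, geometric multiplicity = 4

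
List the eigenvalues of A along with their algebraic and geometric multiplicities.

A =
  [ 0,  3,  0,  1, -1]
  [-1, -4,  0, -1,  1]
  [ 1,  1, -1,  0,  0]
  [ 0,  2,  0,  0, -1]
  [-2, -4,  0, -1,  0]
λ = -1: alg = 5, geom = 3

Step 1 — factor the characteristic polynomial to read off the algebraic multiplicities:
  χ_A(x) = (x + 1)^5

Step 2 — compute geometric multiplicities via the rank-nullity identity g(λ) = n − rank(A − λI):
  rank(A − (-1)·I) = 2, so dim ker(A − (-1)·I) = n − 2 = 3

Summary:
  λ = -1: algebraic multiplicity = 5, geometric multiplicity = 3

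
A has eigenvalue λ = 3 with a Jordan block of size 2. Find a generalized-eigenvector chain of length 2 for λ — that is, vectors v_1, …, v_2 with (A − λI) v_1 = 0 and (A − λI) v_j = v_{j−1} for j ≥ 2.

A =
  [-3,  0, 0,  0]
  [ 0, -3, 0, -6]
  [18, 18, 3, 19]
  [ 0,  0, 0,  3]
A Jordan chain for λ = 3 of length 2:
v_1 = (0, 0, -1, 0)ᵀ
v_2 = (0, 1, 0, -1)ᵀ

Let N = A − (3)·I. We want v_2 with N^2 v_2 = 0 but N^1 v_2 ≠ 0; then v_{j-1} := N · v_j for j = 2, …, 2.

Pick v_2 = (0, 1, 0, -1)ᵀ.
Then v_1 = N · v_2 = (0, 0, -1, 0)ᵀ.

Sanity check: (A − (3)·I) v_1 = (0, 0, 0, 0)ᵀ = 0. ✓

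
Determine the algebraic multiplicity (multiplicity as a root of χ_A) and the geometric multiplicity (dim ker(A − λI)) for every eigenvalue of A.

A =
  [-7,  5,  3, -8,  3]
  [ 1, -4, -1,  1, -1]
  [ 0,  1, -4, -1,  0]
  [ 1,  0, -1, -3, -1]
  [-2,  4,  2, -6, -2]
λ = -4: alg = 5, geom = 3

Step 1 — factor the characteristic polynomial to read off the algebraic multiplicities:
  χ_A(x) = (x + 4)^5

Step 2 — compute geometric multiplicities via the rank-nullity identity g(λ) = n − rank(A − λI):
  rank(A − (-4)·I) = 2, so dim ker(A − (-4)·I) = n − 2 = 3

Summary:
  λ = -4: algebraic multiplicity = 5, geometric multiplicity = 3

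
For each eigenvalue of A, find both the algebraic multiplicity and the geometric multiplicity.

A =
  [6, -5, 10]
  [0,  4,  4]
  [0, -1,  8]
λ = 6: alg = 3, geom = 2

Step 1 — factor the characteristic polynomial to read off the algebraic multiplicities:
  χ_A(x) = (x - 6)^3

Step 2 — compute geometric multiplicities via the rank-nullity identity g(λ) = n − rank(A − λI):
  rank(A − (6)·I) = 1, so dim ker(A − (6)·I) = n − 1 = 2

Summary:
  λ = 6: algebraic multiplicity = 3, geometric multiplicity = 2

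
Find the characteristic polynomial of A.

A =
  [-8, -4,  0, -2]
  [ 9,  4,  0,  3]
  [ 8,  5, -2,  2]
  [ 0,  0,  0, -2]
x^4 + 8*x^3 + 24*x^2 + 32*x + 16

Expanding det(x·I − A) (e.g. by cofactor expansion or by noting that A is similar to its Jordan form J, which has the same characteristic polynomial as A) gives
  χ_A(x) = x^4 + 8*x^3 + 24*x^2 + 32*x + 16
which factors as (x + 2)^4. The eigenvalues (with algebraic multiplicities) are λ = -2 with multiplicity 4.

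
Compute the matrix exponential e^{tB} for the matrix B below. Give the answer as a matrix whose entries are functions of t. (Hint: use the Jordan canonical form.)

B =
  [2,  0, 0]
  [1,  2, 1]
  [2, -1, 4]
e^{tB} =
  [exp(2*t), 0, 0]
  [t*exp(3*t), -t*exp(3*t) + exp(3*t), t*exp(3*t)]
  [t*exp(3*t) + exp(3*t) - exp(2*t), -t*exp(3*t), t*exp(3*t) + exp(3*t)]

Strategy: write B = P · J · P⁻¹ where J is a Jordan canonical form, so e^{tB} = P · e^{tJ} · P⁻¹, and e^{tJ} can be computed block-by-block.

B has Jordan form
J =
  [2, 0, 0]
  [0, 3, 1]
  [0, 0, 3]
(up to reordering of blocks).

Per-block formulas:
  For a 1×1 block at λ = 2: exp(t · [2]) = [e^(2t)].
  For a 2×2 Jordan block J_2(3): exp(t · J_2(3)) = e^(3t)·(I + t·N), where N is the 2×2 nilpotent shift.

After assembling e^{tJ} and conjugating by P, we get:

e^{tB} =
  [exp(2*t), 0, 0]
  [t*exp(3*t), -t*exp(3*t) + exp(3*t), t*exp(3*t)]
  [t*exp(3*t) + exp(3*t) - exp(2*t), -t*exp(3*t), t*exp(3*t) + exp(3*t)]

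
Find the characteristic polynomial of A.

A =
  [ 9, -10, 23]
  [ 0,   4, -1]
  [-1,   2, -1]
x^3 - 12*x^2 + 48*x - 64

Expanding det(x·I − A) (e.g. by cofactor expansion or by noting that A is similar to its Jordan form J, which has the same characteristic polynomial as A) gives
  χ_A(x) = x^3 - 12*x^2 + 48*x - 64
which factors as (x - 4)^3. The eigenvalues (with algebraic multiplicities) are λ = 4 with multiplicity 3.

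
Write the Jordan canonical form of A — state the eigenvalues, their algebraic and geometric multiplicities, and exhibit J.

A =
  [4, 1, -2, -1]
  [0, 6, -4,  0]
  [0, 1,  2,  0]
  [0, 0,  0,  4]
J_2(4) ⊕ J_2(4)

The characteristic polynomial is
  det(x·I − A) = x^4 - 16*x^3 + 96*x^2 - 256*x + 256 = (x - 4)^4

Eigenvalues and multiplicities (the geometric multiplicity of λ is n − rank(A − λI), which equals the number of Jordan blocks for λ):
  λ = 4: algebraic multiplicity = 4, geometric multiplicity = 2

Determining the block sizes for each eigenvalue:
  λ = 4: with am = 4 and gm = 2, the partition is not yet determined (e.g. several partitions of 4 into 2 parts exist). Let N = A − (4)·I. Computing rank(N^1) = 2, rank(N^2) = 0; the number of blocks of size ≥ j is rank(N^{j−1}) − rank(N^j), giving [2, 2]. So we have 2 block(s) of size 2 → block sizes [2, 2]

Assembling the blocks gives a Jordan form
J =
  [4, 1, 0, 0]
  [0, 4, 0, 0]
  [0, 0, 4, 1]
  [0, 0, 0, 4]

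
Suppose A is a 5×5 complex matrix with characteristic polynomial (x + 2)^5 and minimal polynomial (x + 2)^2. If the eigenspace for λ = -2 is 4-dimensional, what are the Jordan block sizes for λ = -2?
Block sizes for λ = -2: [2, 1, 1, 1]

Step 1 — from the characteristic polynomial, algebraic multiplicity of λ = -2 is 5. From dim ker(A − (-2)·I) = 4, there are exactly 4 Jordan blocks for λ = -2.
Step 2 — from the minimal polynomial, the factor (x + 2)^2 tells us the largest block for λ = -2 has size 2.
Step 3 — with total size 5, 4 blocks, and largest block 2, the block sizes (in nonincreasing order) are [2, 1, 1, 1].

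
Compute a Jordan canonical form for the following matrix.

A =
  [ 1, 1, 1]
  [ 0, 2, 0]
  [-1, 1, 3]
J_2(2) ⊕ J_1(2)

The characteristic polynomial is
  det(x·I − A) = x^3 - 6*x^2 + 12*x - 8 = (x - 2)^3

Eigenvalues and multiplicities (the geometric multiplicity of λ is n − rank(A − λI), which equals the number of Jordan blocks for λ):
  λ = 2: algebraic multiplicity = 3, geometric multiplicity = 2

Determining the block sizes for each eigenvalue:
  λ = 2: 2 blocks summing to 3 forces exactly one block of size 2 and the rest size 1 → block sizes [2, 1]

Assembling the blocks gives a Jordan form
J =
  [2, 1, 0]
  [0, 2, 0]
  [0, 0, 2]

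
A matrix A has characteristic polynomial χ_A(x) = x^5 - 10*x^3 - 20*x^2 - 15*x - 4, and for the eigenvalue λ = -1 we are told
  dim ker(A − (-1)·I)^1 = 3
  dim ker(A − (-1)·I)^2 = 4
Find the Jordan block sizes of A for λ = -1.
Block sizes for λ = -1: [2, 1, 1]

From the dimensions of kernels of powers, the number of Jordan blocks of size at least j is d_j − d_{j−1} where d_j = dim ker(N^j) (with d_0 = 0). Computing the differences gives [3, 1].
The number of blocks of size exactly k is (#blocks of size ≥ k) − (#blocks of size ≥ k + 1), so the partition is: 2 block(s) of size 1, 1 block(s) of size 2.
In nonincreasing order the block sizes are [2, 1, 1].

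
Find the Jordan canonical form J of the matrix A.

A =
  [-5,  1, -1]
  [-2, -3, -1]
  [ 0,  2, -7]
J_3(-5)

The characteristic polynomial is
  det(x·I − A) = x^3 + 15*x^2 + 75*x + 125 = (x + 5)^3

Eigenvalues and multiplicities (the geometric multiplicity of λ is n − rank(A − λI), which equals the number of Jordan blocks for λ):
  λ = -5: algebraic multiplicity = 3, geometric multiplicity = 1

Determining the block sizes for each eigenvalue:
  λ = -5: one block (gm = 1), so the single block has size am = 3 → block sizes [3]

Assembling the blocks gives a Jordan form
J =
  [-5,  1,  0]
  [ 0, -5,  1]
  [ 0,  0, -5]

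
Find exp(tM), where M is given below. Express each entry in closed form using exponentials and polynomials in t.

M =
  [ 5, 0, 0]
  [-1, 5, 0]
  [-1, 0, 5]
e^{tM} =
  [exp(5*t), 0, 0]
  [-t*exp(5*t), exp(5*t), 0]
  [-t*exp(5*t), 0, exp(5*t)]

Strategy: write M = P · J · P⁻¹ where J is a Jordan canonical form, so e^{tM} = P · e^{tJ} · P⁻¹, and e^{tJ} can be computed block-by-block.

M has Jordan form
J =
  [5, 1, 0]
  [0, 5, 0]
  [0, 0, 5]
(up to reordering of blocks).

Per-block formulas:
  For a 1×1 block at λ = 5: exp(t · [5]) = [e^(5t)].
  For a 2×2 Jordan block J_2(5): exp(t · J_2(5)) = e^(5t)·(I + t·N), where N is the 2×2 nilpotent shift.

After assembling e^{tJ} and conjugating by P, we get:

e^{tM} =
  [exp(5*t), 0, 0]
  [-t*exp(5*t), exp(5*t), 0]
  [-t*exp(5*t), 0, exp(5*t)]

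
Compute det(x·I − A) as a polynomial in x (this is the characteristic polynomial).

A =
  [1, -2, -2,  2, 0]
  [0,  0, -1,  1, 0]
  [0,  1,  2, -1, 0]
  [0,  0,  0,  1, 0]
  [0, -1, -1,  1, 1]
x^5 - 5*x^4 + 10*x^3 - 10*x^2 + 5*x - 1

Expanding det(x·I − A) (e.g. by cofactor expansion or by noting that A is similar to its Jordan form J, which has the same characteristic polynomial as A) gives
  χ_A(x) = x^5 - 5*x^4 + 10*x^3 - 10*x^2 + 5*x - 1
which factors as (x - 1)^5. The eigenvalues (with algebraic multiplicities) are λ = 1 with multiplicity 5.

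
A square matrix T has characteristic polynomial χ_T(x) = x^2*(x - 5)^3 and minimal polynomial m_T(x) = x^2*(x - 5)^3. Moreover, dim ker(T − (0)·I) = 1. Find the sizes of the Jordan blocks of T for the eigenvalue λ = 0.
Block sizes for λ = 0: [2]

Step 1 — from the characteristic polynomial, algebraic multiplicity of λ = 0 is 2. From dim ker(T − (0)·I) = 1, there are exactly 1 Jordan blocks for λ = 0.
Step 2 — from the minimal polynomial, the factor (x − 0)^2 tells us the largest block for λ = 0 has size 2.
Step 3 — with total size 2, 1 blocks, and largest block 2, the block sizes (in nonincreasing order) are [2].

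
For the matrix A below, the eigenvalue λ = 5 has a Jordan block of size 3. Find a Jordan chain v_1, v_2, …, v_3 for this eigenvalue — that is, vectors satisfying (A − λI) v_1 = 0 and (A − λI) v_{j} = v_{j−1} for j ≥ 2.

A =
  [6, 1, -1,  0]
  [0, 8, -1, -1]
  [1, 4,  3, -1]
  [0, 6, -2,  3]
A Jordan chain for λ = 5 of length 3:
v_1 = (0, -1, -1, -2)ᵀ
v_2 = (1, 0, 1, 0)ᵀ
v_3 = (1, 0, 0, 0)ᵀ

Let N = A − (5)·I. We want v_3 with N^3 v_3 = 0 but N^2 v_3 ≠ 0; then v_{j-1} := N · v_j for j = 3, …, 2.

Pick v_3 = (1, 0, 0, 0)ᵀ.
Then v_2 = N · v_3 = (1, 0, 1, 0)ᵀ.
Then v_1 = N · v_2 = (0, -1, -1, -2)ᵀ.

Sanity check: (A − (5)·I) v_1 = (0, 0, 0, 0)ᵀ = 0. ✓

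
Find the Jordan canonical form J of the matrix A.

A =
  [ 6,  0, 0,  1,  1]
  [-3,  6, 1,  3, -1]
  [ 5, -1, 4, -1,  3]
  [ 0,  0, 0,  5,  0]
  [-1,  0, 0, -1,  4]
J_2(5) ⊕ J_2(5) ⊕ J_1(5)

The characteristic polynomial is
  det(x·I − A) = x^5 - 25*x^4 + 250*x^3 - 1250*x^2 + 3125*x - 3125 = (x - 5)^5

Eigenvalues and multiplicities (the geometric multiplicity of λ is n − rank(A − λI), which equals the number of Jordan blocks for λ):
  λ = 5: algebraic multiplicity = 5, geometric multiplicity = 3

Determining the block sizes for each eigenvalue:
  λ = 5: with am = 5 and gm = 3, the partition is not yet determined (e.g. several partitions of 5 into 3 parts exist). Let N = A − (5)·I. Computing rank(N^1) = 2, rank(N^2) = 0; the number of blocks of size ≥ j is rank(N^{j−1}) − rank(N^j), giving [3, 2]. So we have 2 block(s) of size 2, 1 block(s) of size 1 → block sizes [2, 2, 1]

Assembling the blocks gives a Jordan form
J =
  [5, 1, 0, 0, 0]
  [0, 5, 0, 0, 0]
  [0, 0, 5, 1, 0]
  [0, 0, 0, 5, 0]
  [0, 0, 0, 0, 5]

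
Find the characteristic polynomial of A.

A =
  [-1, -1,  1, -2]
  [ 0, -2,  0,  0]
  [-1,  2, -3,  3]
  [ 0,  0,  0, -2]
x^4 + 8*x^3 + 24*x^2 + 32*x + 16

Expanding det(x·I − A) (e.g. by cofactor expansion or by noting that A is similar to its Jordan form J, which has the same characteristic polynomial as A) gives
  χ_A(x) = x^4 + 8*x^3 + 24*x^2 + 32*x + 16
which factors as (x + 2)^4. The eigenvalues (with algebraic multiplicities) are λ = -2 with multiplicity 4.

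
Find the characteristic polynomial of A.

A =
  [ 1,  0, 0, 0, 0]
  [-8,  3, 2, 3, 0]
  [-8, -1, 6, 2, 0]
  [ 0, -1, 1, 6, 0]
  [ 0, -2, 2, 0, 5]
x^5 - 21*x^4 + 170*x^3 - 650*x^2 + 1125*x - 625

Expanding det(x·I − A) (e.g. by cofactor expansion or by noting that A is similar to its Jordan form J, which has the same characteristic polynomial as A) gives
  χ_A(x) = x^5 - 21*x^4 + 170*x^3 - 650*x^2 + 1125*x - 625
which factors as (x - 5)^4*(x - 1). The eigenvalues (with algebraic multiplicities) are λ = 1 with multiplicity 1, λ = 5 with multiplicity 4.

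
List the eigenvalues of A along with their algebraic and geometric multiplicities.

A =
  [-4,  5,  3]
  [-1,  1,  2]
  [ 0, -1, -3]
λ = -2: alg = 3, geom = 1

Step 1 — factor the characteristic polynomial to read off the algebraic multiplicities:
  χ_A(x) = (x + 2)^3

Step 2 — compute geometric multiplicities via the rank-nullity identity g(λ) = n − rank(A − λI):
  rank(A − (-2)·I) = 2, so dim ker(A − (-2)·I) = n − 2 = 1

Summary:
  λ = -2: algebraic multiplicity = 3, geometric multiplicity = 1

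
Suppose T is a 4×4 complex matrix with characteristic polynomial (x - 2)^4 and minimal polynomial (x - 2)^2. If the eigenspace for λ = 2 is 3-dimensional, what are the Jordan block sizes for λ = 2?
Block sizes for λ = 2: [2, 1, 1]

Step 1 — from the characteristic polynomial, algebraic multiplicity of λ = 2 is 4. From dim ker(T − (2)·I) = 3, there are exactly 3 Jordan blocks for λ = 2.
Step 2 — from the minimal polynomial, the factor (x − 2)^2 tells us the largest block for λ = 2 has size 2.
Step 3 — with total size 4, 3 blocks, and largest block 2, the block sizes (in nonincreasing order) are [2, 1, 1].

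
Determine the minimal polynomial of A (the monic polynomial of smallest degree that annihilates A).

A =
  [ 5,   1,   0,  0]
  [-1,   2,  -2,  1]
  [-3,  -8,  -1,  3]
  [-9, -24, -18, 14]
x^3 - 15*x^2 + 75*x - 125

The characteristic polynomial is χ_A(x) = (x - 5)^4, so the eigenvalues are known. The minimal polynomial is
  m_A(x) = Π_λ (x − λ)^{k_λ}
where k_λ is the size of the *largest* Jordan block for λ (equivalently, the smallest k with (A − λI)^k v = 0 for every generalised eigenvector v of λ).

  λ = 5: largest Jordan block has size 3, contributing (x − 5)^3

So m_A(x) = (x - 5)^3 = x^3 - 15*x^2 + 75*x - 125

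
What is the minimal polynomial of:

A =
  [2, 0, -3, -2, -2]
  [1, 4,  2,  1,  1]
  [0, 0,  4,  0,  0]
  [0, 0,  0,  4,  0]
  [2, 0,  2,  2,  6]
x^3 - 12*x^2 + 48*x - 64

The characteristic polynomial is χ_A(x) = (x - 4)^5, so the eigenvalues are known. The minimal polynomial is
  m_A(x) = Π_λ (x − λ)^{k_λ}
where k_λ is the size of the *largest* Jordan block for λ (equivalently, the smallest k with (A − λI)^k v = 0 for every generalised eigenvector v of λ).

  λ = 4: largest Jordan block has size 3, contributing (x − 4)^3

So m_A(x) = (x - 4)^3 = x^3 - 12*x^2 + 48*x - 64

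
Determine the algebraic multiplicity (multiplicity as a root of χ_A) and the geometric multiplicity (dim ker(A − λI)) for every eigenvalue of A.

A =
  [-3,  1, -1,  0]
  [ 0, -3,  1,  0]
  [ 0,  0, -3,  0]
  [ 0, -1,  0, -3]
λ = -3: alg = 4, geom = 2

Step 1 — factor the characteristic polynomial to read off the algebraic multiplicities:
  χ_A(x) = (x + 3)^4

Step 2 — compute geometric multiplicities via the rank-nullity identity g(λ) = n − rank(A − λI):
  rank(A − (-3)·I) = 2, so dim ker(A − (-3)·I) = n − 2 = 2

Summary:
  λ = -3: algebraic multiplicity = 4, geometric multiplicity = 2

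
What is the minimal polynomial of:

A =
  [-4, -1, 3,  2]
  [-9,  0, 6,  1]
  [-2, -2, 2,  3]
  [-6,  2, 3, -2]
x^2 + 2*x + 1

The characteristic polynomial is χ_A(x) = (x + 1)^4, so the eigenvalues are known. The minimal polynomial is
  m_A(x) = Π_λ (x − λ)^{k_λ}
where k_λ is the size of the *largest* Jordan block for λ (equivalently, the smallest k with (A − λI)^k v = 0 for every generalised eigenvector v of λ).

  λ = -1: largest Jordan block has size 2, contributing (x + 1)^2

So m_A(x) = (x + 1)^2 = x^2 + 2*x + 1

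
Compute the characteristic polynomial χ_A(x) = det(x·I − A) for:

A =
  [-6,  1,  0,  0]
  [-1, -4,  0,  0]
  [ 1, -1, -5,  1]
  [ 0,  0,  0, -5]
x^4 + 20*x^3 + 150*x^2 + 500*x + 625

Expanding det(x·I − A) (e.g. by cofactor expansion or by noting that A is similar to its Jordan form J, which has the same characteristic polynomial as A) gives
  χ_A(x) = x^4 + 20*x^3 + 150*x^2 + 500*x + 625
which factors as (x + 5)^4. The eigenvalues (with algebraic multiplicities) are λ = -5 with multiplicity 4.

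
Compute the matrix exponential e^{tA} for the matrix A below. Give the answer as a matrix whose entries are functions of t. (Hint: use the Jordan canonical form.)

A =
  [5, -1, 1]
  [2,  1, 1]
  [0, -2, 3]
e^{tA} =
  [t^2*exp(3*t) + 2*t*exp(3*t) + exp(3*t), -t^2*exp(3*t) - t*exp(3*t), t^2*exp(3*t)/2 + t*exp(3*t)]
  [2*t*exp(3*t), -2*t*exp(3*t) + exp(3*t), t*exp(3*t)]
  [-2*t^2*exp(3*t), 2*t^2*exp(3*t) - 2*t*exp(3*t), -t^2*exp(3*t) + exp(3*t)]

Strategy: write A = P · J · P⁻¹ where J is a Jordan canonical form, so e^{tA} = P · e^{tJ} · P⁻¹, and e^{tJ} can be computed block-by-block.

A has Jordan form
J =
  [3, 1, 0]
  [0, 3, 1]
  [0, 0, 3]
(up to reordering of blocks).

Per-block formulas:
  For a 3×3 Jordan block J_3(3): exp(t · J_3(3)) = e^(3t)·(I + t·N + (t^2/2)·N^2), where N is the 3×3 nilpotent shift.

After assembling e^{tJ} and conjugating by P, we get:

e^{tA} =
  [t^2*exp(3*t) + 2*t*exp(3*t) + exp(3*t), -t^2*exp(3*t) - t*exp(3*t), t^2*exp(3*t)/2 + t*exp(3*t)]
  [2*t*exp(3*t), -2*t*exp(3*t) + exp(3*t), t*exp(3*t)]
  [-2*t^2*exp(3*t), 2*t^2*exp(3*t) - 2*t*exp(3*t), -t^2*exp(3*t) + exp(3*t)]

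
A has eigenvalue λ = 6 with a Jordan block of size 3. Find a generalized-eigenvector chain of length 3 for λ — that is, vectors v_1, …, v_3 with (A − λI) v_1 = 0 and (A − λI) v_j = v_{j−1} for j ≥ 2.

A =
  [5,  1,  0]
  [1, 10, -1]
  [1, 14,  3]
A Jordan chain for λ = 6 of length 3:
v_1 = (2, 2, 10)ᵀ
v_2 = (-1, 1, 1)ᵀ
v_3 = (1, 0, 0)ᵀ

Let N = A − (6)·I. We want v_3 with N^3 v_3 = 0 but N^2 v_3 ≠ 0; then v_{j-1} := N · v_j for j = 3, …, 2.

Pick v_3 = (1, 0, 0)ᵀ.
Then v_2 = N · v_3 = (-1, 1, 1)ᵀ.
Then v_1 = N · v_2 = (2, 2, 10)ᵀ.

Sanity check: (A − (6)·I) v_1 = (0, 0, 0)ᵀ = 0. ✓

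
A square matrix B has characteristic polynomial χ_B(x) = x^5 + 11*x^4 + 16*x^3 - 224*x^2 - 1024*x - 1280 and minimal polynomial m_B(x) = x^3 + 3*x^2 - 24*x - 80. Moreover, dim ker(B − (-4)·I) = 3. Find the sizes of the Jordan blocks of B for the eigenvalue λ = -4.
Block sizes for λ = -4: [2, 1, 1]

Step 1 — from the characteristic polynomial, algebraic multiplicity of λ = -4 is 4. From dim ker(B − (-4)·I) = 3, there are exactly 3 Jordan blocks for λ = -4.
Step 2 — from the minimal polynomial, the factor (x + 4)^2 tells us the largest block for λ = -4 has size 2.
Step 3 — with total size 4, 3 blocks, and largest block 2, the block sizes (in nonincreasing order) are [2, 1, 1].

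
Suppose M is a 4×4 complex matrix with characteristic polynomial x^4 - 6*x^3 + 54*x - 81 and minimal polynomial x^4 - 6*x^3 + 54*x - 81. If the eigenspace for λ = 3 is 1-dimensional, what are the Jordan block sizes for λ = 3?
Block sizes for λ = 3: [3]

Step 1 — from the characteristic polynomial, algebraic multiplicity of λ = 3 is 3. From dim ker(M − (3)·I) = 1, there are exactly 1 Jordan blocks for λ = 3.
Step 2 — from the minimal polynomial, the factor (x − 3)^3 tells us the largest block for λ = 3 has size 3.
Step 3 — with total size 3, 1 blocks, and largest block 3, the block sizes (in nonincreasing order) are [3].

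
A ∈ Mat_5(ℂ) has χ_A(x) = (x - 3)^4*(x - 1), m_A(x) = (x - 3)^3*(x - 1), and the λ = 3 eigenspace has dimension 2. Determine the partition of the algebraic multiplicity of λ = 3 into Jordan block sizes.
Block sizes for λ = 3: [3, 1]

Step 1 — from the characteristic polynomial, algebraic multiplicity of λ = 3 is 4. From dim ker(A − (3)·I) = 2, there are exactly 2 Jordan blocks for λ = 3.
Step 2 — from the minimal polynomial, the factor (x − 3)^3 tells us the largest block for λ = 3 has size 3.
Step 3 — with total size 4, 2 blocks, and largest block 3, the block sizes (in nonincreasing order) are [3, 1].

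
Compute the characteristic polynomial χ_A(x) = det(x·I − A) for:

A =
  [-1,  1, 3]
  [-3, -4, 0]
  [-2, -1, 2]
x^3 + 3*x^2 + 3*x + 1

Expanding det(x·I − A) (e.g. by cofactor expansion or by noting that A is similar to its Jordan form J, which has the same characteristic polynomial as A) gives
  χ_A(x) = x^3 + 3*x^2 + 3*x + 1
which factors as (x + 1)^3. The eigenvalues (with algebraic multiplicities) are λ = -1 with multiplicity 3.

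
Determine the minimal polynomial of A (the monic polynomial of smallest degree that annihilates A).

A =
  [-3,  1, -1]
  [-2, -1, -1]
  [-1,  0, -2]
x^3 + 6*x^2 + 12*x + 8

The characteristic polynomial is χ_A(x) = (x + 2)^3, so the eigenvalues are known. The minimal polynomial is
  m_A(x) = Π_λ (x − λ)^{k_λ}
where k_λ is the size of the *largest* Jordan block for λ (equivalently, the smallest k with (A − λI)^k v = 0 for every generalised eigenvector v of λ).

  λ = -2: largest Jordan block has size 3, contributing (x + 2)^3

So m_A(x) = (x + 2)^3 = x^3 + 6*x^2 + 12*x + 8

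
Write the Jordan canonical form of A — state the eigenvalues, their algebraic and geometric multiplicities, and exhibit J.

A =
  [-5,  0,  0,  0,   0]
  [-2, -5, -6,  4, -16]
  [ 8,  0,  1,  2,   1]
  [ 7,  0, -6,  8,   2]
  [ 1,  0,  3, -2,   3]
J_1(-5) ⊕ J_1(-5) ⊕ J_2(4) ⊕ J_1(4)

The characteristic polynomial is
  det(x·I − A) = x^5 - 2*x^4 - 47*x^3 + 116*x^2 + 560*x - 1600 = (x - 4)^3*(x + 5)^2

Eigenvalues and multiplicities (the geometric multiplicity of λ is n − rank(A − λI), which equals the number of Jordan blocks for λ):
  λ = -5: algebraic multiplicity = 2, geometric multiplicity = 2
  λ = 4: algebraic multiplicity = 3, geometric multiplicity = 2

Determining the block sizes for each eigenvalue:
  λ = -5: gm = am = 2, so every block has size 1 → block sizes [1, 1]
  λ = 4: 2 blocks summing to 3 forces exactly one block of size 2 and the rest size 1 → block sizes [2, 1]

Assembling the blocks gives a Jordan form
J =
  [-5,  0, 0, 0, 0]
  [ 0, -5, 0, 0, 0]
  [ 0,  0, 4, 1, 0]
  [ 0,  0, 0, 4, 0]
  [ 0,  0, 0, 0, 4]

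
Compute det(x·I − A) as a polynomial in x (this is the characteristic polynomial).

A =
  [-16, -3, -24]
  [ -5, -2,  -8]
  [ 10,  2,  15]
x^3 + 3*x^2 + 3*x + 1

Expanding det(x·I − A) (e.g. by cofactor expansion or by noting that A is similar to its Jordan form J, which has the same characteristic polynomial as A) gives
  χ_A(x) = x^3 + 3*x^2 + 3*x + 1
which factors as (x + 1)^3. The eigenvalues (with algebraic multiplicities) are λ = -1 with multiplicity 3.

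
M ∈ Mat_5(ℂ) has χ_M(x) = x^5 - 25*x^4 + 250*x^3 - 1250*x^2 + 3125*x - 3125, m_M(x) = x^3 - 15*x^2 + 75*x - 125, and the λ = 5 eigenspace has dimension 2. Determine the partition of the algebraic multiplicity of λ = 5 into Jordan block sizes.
Block sizes for λ = 5: [3, 2]

Step 1 — from the characteristic polynomial, algebraic multiplicity of λ = 5 is 5. From dim ker(M − (5)·I) = 2, there are exactly 2 Jordan blocks for λ = 5.
Step 2 — from the minimal polynomial, the factor (x − 5)^3 tells us the largest block for λ = 5 has size 3.
Step 3 — with total size 5, 2 blocks, and largest block 3, the block sizes (in nonincreasing order) are [3, 2].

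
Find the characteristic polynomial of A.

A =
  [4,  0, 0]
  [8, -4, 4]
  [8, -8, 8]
x^3 - 8*x^2 + 16*x

Expanding det(x·I − A) (e.g. by cofactor expansion or by noting that A is similar to its Jordan form J, which has the same characteristic polynomial as A) gives
  χ_A(x) = x^3 - 8*x^2 + 16*x
which factors as x*(x - 4)^2. The eigenvalues (with algebraic multiplicities) are λ = 0 with multiplicity 1, λ = 4 with multiplicity 2.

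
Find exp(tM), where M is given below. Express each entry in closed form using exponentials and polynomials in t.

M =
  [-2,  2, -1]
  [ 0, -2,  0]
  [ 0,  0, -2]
e^{tM} =
  [exp(-2*t), 2*t*exp(-2*t), -t*exp(-2*t)]
  [0, exp(-2*t), 0]
  [0, 0, exp(-2*t)]

Strategy: write M = P · J · P⁻¹ where J is a Jordan canonical form, so e^{tM} = P · e^{tJ} · P⁻¹, and e^{tJ} can be computed block-by-block.

M has Jordan form
J =
  [-2,  1,  0]
  [ 0, -2,  0]
  [ 0,  0, -2]
(up to reordering of blocks).

Per-block formulas:
  For a 1×1 block at λ = -2: exp(t · [-2]) = [e^(-2t)].
  For a 2×2 Jordan block J_2(-2): exp(t · J_2(-2)) = e^(-2t)·(I + t·N), where N is the 2×2 nilpotent shift.

After assembling e^{tJ} and conjugating by P, we get:

e^{tM} =
  [exp(-2*t), 2*t*exp(-2*t), -t*exp(-2*t)]
  [0, exp(-2*t), 0]
  [0, 0, exp(-2*t)]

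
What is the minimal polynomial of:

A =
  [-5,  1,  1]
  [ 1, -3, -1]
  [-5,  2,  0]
x^3 + 8*x^2 + 21*x + 18

The characteristic polynomial is χ_A(x) = (x + 2)*(x + 3)^2, so the eigenvalues are known. The minimal polynomial is
  m_A(x) = Π_λ (x − λ)^{k_λ}
where k_λ is the size of the *largest* Jordan block for λ (equivalently, the smallest k with (A − λI)^k v = 0 for every generalised eigenvector v of λ).

  λ = -3: largest Jordan block has size 2, contributing (x + 3)^2
  λ = -2: largest Jordan block has size 1, contributing (x + 2)

So m_A(x) = (x + 2)*(x + 3)^2 = x^3 + 8*x^2 + 21*x + 18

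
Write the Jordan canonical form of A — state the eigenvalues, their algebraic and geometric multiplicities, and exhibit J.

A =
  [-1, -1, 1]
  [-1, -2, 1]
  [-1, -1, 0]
J_3(-1)

The characteristic polynomial is
  det(x·I − A) = x^3 + 3*x^2 + 3*x + 1 = (x + 1)^3

Eigenvalues and multiplicities (the geometric multiplicity of λ is n − rank(A − λI), which equals the number of Jordan blocks for λ):
  λ = -1: algebraic multiplicity = 3, geometric multiplicity = 1

Determining the block sizes for each eigenvalue:
  λ = -1: one block (gm = 1), so the single block has size am = 3 → block sizes [3]

Assembling the blocks gives a Jordan form
J =
  [-1,  1,  0]
  [ 0, -1,  1]
  [ 0,  0, -1]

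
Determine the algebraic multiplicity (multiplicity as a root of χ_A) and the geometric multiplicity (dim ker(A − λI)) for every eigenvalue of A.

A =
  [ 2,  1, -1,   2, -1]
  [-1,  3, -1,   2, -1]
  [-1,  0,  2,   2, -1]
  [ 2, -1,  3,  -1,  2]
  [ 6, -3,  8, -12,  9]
λ = 3: alg = 5, geom = 2

Step 1 — factor the characteristic polynomial to read off the algebraic multiplicities:
  χ_A(x) = (x - 3)^5

Step 2 — compute geometric multiplicities via the rank-nullity identity g(λ) = n − rank(A − λI):
  rank(A − (3)·I) = 3, so dim ker(A − (3)·I) = n − 3 = 2

Summary:
  λ = 3: algebraic multiplicity = 5, geometric multiplicity = 2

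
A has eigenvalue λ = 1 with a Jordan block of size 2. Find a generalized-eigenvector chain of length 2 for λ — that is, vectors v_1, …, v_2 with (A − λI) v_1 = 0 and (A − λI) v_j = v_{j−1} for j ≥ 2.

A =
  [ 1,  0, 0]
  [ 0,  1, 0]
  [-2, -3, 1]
A Jordan chain for λ = 1 of length 2:
v_1 = (0, 0, -2)ᵀ
v_2 = (1, 0, 0)ᵀ

Let N = A − (1)·I. We want v_2 with N^2 v_2 = 0 but N^1 v_2 ≠ 0; then v_{j-1} := N · v_j for j = 2, …, 2.

Pick v_2 = (1, 0, 0)ᵀ.
Then v_1 = N · v_2 = (0, 0, -2)ᵀ.

Sanity check: (A − (1)·I) v_1 = (0, 0, 0)ᵀ = 0. ✓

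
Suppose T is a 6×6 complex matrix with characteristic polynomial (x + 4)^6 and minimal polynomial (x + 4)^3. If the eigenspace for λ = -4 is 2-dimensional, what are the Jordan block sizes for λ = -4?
Block sizes for λ = -4: [3, 3]

Step 1 — from the characteristic polynomial, algebraic multiplicity of λ = -4 is 6. From dim ker(T − (-4)·I) = 2, there are exactly 2 Jordan blocks for λ = -4.
Step 2 — from the minimal polynomial, the factor (x + 4)^3 tells us the largest block for λ = -4 has size 3.
Step 3 — with total size 6, 2 blocks, and largest block 3, the block sizes (in nonincreasing order) are [3, 3].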